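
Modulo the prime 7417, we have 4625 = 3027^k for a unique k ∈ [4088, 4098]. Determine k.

Compute 3027^4088 mod 7417 = 4718, then multiply by 3027 repeatedly:
  3027^4088=4718  3027^4089=3661  3027^4090=849  3027^4091=3641  3027^4092=7062
  3027^4093=880  3027^4094=1057  3027^4095=2812  3027^4096=4625
Found 4625 at exponent 4096.

4096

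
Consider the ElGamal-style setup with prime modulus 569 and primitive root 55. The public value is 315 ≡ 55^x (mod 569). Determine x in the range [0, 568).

168

Baby-step giant-step with m = ceil(sqrt(568)) = 24.
Baby table (55^j mod 569 for j=0..23):
  0:1  1:55  2:180  3:227  4:536  5:461  6:319  7:475
  8:520  9:150  10:284  11:257  12:479  13:171  14:301  15:54
  16:125  17:47  18:309  19:494  20:427  21:156  22:45  23:199
Giant step factor: 55^(-24) ≡ 293 (mod 569).
Scan 315·293^i mod 569 for i = 0, 1, …:
  i=0: 315   i=1: 117   i=2: 141   i=3: 345
  i=4: 372   i=5: 317   i=6: 134   i=7: 1
Match at i=7, j=0: x = 7·24 + 0 = 168.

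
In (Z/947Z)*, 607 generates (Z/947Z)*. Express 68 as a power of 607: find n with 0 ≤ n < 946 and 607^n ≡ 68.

Successive powers of 607 modulo 947:
  607^0=1  607^1=607  607^2=66  607^3=288  607^4=568  607^5=68
So 607^5 ≡ 68 (mod 947), giving n = 5.

5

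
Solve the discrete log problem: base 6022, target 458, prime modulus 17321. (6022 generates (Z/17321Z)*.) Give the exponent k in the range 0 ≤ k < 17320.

Baby-step giant-step with m = ceil(sqrt(17320)) = 132.
Baby table (6022^j mod 17321 for j=0..131):
  0:1  1:6022  2:11631  3:13079  4:3151  5:8827  6:15366  7:5270
  8:3868  9:13672  10:6071  11:12252  12:11405  13:3145  14:7337  15:14864
  16:13401  17:2283  18:12673  19:480  20:15274  21:5518  22:7718  23:5553
  24:10636  25:14255  26:734  27:3293  28:15222  29:4152  30:9141  31:964
  32:2673  33:5597  34:15789  35:6389  36:4617  37:3369  38:5227  39:4737
  40:15848  41:15267  42:15327  43:12906  44:605  45:5900  46:4429  47:14419
  48:1045  49:5467  50:12374  51:1286  52:1805  53:9443  54:903  55:16393
  56:6267  57:14736  58:4709  59:3121  60:1377  61:12856  62:11283  63:13264
  64:8677  65:12758  66:10041  67:16612  68:8689  69:15738  70:11045  71:350
  72:11859  73:415  74:4906  75:11627  76:6312  77:8590  78:8474  79:2762
  80:4604  81:11688  82:9913  83:7920  84:9527  85:4442  86:6100  87:13680
  88:2284  89:1374  90:12111  91:11032  92:8669  93:16545  94:3598  95:15906
  96:802  97:14406  98:9364  99:10153  100:15557  101:12286  102:8301  103:216
  104:1677  105:751  106:1741  107:5097  108:1322  109:10745  110:12455  111:4080
  112:8582  113:12261  114:13640  115:3898  116:3801  117:8581  118:6239  119:2009
  120:8140  121:650  122:17075  123:8194  124:14060  125:4272  126:4299  127:11004
  128:13263  129:2655  130:1127  131:14283
Giant step factor: 6022^(-132) ≡ 5479 (mod 17321).
Scan 458·5479^i mod 17321 for i = 0, 1, …:
  i=0: 458   i=1: 15158   i=2: 13808   i=3: 13225
  i=4: 6032   i=5: 860   i=6: 628   i=7: 11254
  i=8: 15227   i=9: 10797     …   i=29: 13461
  i=30: 1
Match at i=30, j=0: k = 30·132 + 0 = 3960.

3960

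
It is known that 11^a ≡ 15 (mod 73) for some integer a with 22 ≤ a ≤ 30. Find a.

Compute 11^22 mod 73 = 61, then multiply by 11 repeatedly:
  11^22=61  11^23=14  11^24=8  11^25=15
Found 15 at exponent 25.

25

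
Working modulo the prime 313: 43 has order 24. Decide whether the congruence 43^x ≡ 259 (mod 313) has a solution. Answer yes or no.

yes

⟨43⟩ has order 24; its elements mod 313 are {1, 5, 25, 29, 43, 54, 98, 99, 125, 131, 136, 145, 168, 177, 182, 188, 214, 215, 259, 270, 284, 288, 308, 312}.
259 is in this set.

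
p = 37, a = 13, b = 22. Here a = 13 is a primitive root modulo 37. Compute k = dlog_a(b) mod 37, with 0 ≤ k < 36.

29

Successive powers of 13 modulo 37:
  13^0=1  13^1=13  13^2=21  13^3=14  13^4=34  13^5=35
  13^6=11  13^7=32  13^8=9  13^9=6  13^10=4  13^11=15
  13^12=10  13^13=19  13^14=25  13^15=29  13^16=7  13^17=17
  13^18=36  13^19=24  13^20=16  13^21=23  13^22=3  13^23=2
  13^24=26  13^25=5  13^26=28  13^27=31  13^28=33  13^29=22
So 13^29 ≡ 22 (mod 37), giving k = 29.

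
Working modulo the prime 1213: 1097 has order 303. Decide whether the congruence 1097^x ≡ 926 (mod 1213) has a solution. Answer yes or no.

926 ∈ ⟨1097⟩ iff 926^303 ≡ 1 (mod 1213), since |⟨1097⟩| = 303.
926^303 mod 1213 = 718.
Since 718 ≠ 1, 926 does not lie in the subgroup.

no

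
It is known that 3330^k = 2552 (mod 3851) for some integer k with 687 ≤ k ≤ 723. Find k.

718

Compute 3330^687 mod 3851 = 1724, then multiply by 3330 repeatedly:
  3330^687=1724  3330^688=2930  3330^689=2317  3330^690=2057  3330^691=2732
  3330^692=1498  3330^693=1295  3330^694=3081  3330^695=666  3330^696=3455
  3330^697=2213  3330^698=2327  3330^699=698  3330^700=2187  3330^701=469
  3330^702=2115  3330^703=3322  3330^704=2188  3330^705=3799  3330^706=135
  3330^707=2834  3330^708=2270  3330^709=3438  3330^710=3368  3330^711=1328
  3330^712=1292  3330^713=793  3330^714=2755  3330^715=1068  3330^716=1967
  3330^717=3410  3330^718=2552
Found 2552 at exponent 718.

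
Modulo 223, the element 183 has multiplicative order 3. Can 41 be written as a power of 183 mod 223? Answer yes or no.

41 ∈ ⟨183⟩ iff 41^3 ≡ 1 (mod 223), since |⟨183⟩| = 3.
41^3 mod 223 = 14.
Since 14 ≠ 1, 41 does not lie in the subgroup.

no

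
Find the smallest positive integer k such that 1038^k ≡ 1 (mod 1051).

525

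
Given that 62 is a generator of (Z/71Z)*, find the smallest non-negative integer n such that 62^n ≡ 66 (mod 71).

49

Baby-step giant-step with m = ceil(sqrt(70)) = 9.
Baby table (62^j mod 71 for j=0..8):
  0:1  1:62  2:10  3:52  4:29  5:23  6:6  7:17
  8:60
Giant step factor: 62^(-9) ≡ 33 (mod 71).
Scan 66·33^i mod 71 for i = 0, 1, …:
  i=0: 66   i=1: 48   i=2: 22   i=3: 16
  i=4: 31   i=5: 29
Match at i=5, j=4: n = 5·9 + 4 = 49.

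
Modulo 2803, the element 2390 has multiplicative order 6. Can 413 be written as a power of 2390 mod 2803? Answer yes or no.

yes

413 ∈ ⟨2390⟩ iff 413^6 ≡ 1 (mod 2803), since |⟨2390⟩| = 6.
413^6 mod 2803 = 1.
Since 1 = 1, 413 lies in the subgroup.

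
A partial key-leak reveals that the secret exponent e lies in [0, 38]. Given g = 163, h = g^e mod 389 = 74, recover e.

Compute 163^0 mod 389 = 1, then multiply by 163 repeatedly:
  163^0=1  163^1=163  163^2=117  163^3=10  163^4=74
Found 74 at exponent 4.

4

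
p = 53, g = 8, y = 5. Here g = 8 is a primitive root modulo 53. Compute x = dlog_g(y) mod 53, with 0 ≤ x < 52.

33

Baby-step giant-step with m = ceil(sqrt(52)) = 8.
Baby table (8^j mod 53 for j=0..7):
  0:1  1:8  2:11  3:35  4:15  5:14  6:6  7:48
Giant step factor: 8^(-8) ≡ 49 (mod 53).
Scan 5·49^i mod 53 for i = 0, 1, …:
  i=0: 5   i=1: 33   i=2: 27   i=3: 51
  i=4: 8
Match at i=4, j=1: x = 4·8 + 1 = 33.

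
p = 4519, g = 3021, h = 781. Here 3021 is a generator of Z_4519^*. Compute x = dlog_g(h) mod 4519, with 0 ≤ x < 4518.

3943

Baby-step giant-step with m = ceil(sqrt(4518)) = 68.
Baby table (3021^j mod 4519 for j=0..67):
  0:1  1:3021  2:2580  3:3424  4:4432  5:3794  6:1490  7:366
  8:3050  9:4328  10:1421  11:4310  12:1271  13:3060  14:2905  15:107
  16:2398  17:401  18:329  19:4248  20:3767  21:1265  22:3010  23:982
  24:2158  25:2920  26:232  27:427  28:2052  29:3543  30:2411  31:3522
  32:2236  33:3570  34:2636  35:878  36:4304  37:1221  38:1137  39:437
  40:629  41:2229  42:499  43:2652  44:4024  45:394  46:1777  47:4264
  48:2394  49:1874  50:3566  51:4109  52:4115  53:4165  54:1569  55:4037
  56:3515  57:3684  58:3586  59:1263  60:1487  61:341  62:4348  63:3094
  64:1682  65:1966  66:1320  67:1962
Giant step factor: 3021^(-68) ≡ 144 (mod 4519).
Scan 781·144^i mod 4519 for i = 0, 1, …:
  i=0: 781   i=1: 4008   i=2: 3239   i=3: 959
  i=4: 2526   i=5: 2224   i=6: 3926   i=7: 469
  i=8: 4270   i=9: 296     …   i=56: 2838
  i=57: 1962
Match at i=57, j=67: x = 57·68 + 67 = 3943.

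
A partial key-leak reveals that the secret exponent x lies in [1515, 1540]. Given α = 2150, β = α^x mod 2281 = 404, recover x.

Compute 2150^1515 mod 2281 = 173, then multiply by 2150 repeatedly:
  2150^1515=173  2150^1516=147  2150^1517=1272  2150^1518=2162  2150^1519=1903
  2150^1520=1617  2150^1521=306  2150^1522=972  2150^1523=404
Found 404 at exponent 1523.

1523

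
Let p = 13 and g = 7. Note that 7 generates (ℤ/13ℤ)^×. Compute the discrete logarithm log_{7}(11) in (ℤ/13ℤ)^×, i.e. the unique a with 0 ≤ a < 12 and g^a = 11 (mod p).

5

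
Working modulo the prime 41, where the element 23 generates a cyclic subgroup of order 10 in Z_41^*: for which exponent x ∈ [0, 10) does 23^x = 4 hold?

Successive powers of 23 modulo 41:
  23^0=1  23^1=23  23^2=37  23^3=31  23^4=16  23^5=40
  23^6=18  23^7=4
So 23^7 ≡ 4 (mod 41), giving x = 7.

7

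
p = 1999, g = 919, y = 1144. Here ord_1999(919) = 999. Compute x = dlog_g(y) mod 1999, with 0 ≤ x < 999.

514

Baby-step giant-step with m = ceil(sqrt(999)) = 32.
Baby table (919^j mod 1999 for j=0..31):
  0:1  1:919  2:983  3:1828  4:772  5:1822  6:1255  7:1921
  8:282  9:1287  10:1344  11:1753  12:1812  13:61  14:87  15:1992
  16:1563  17:1115  18:1197  19:593  20:1239  21:1210  22:546  23:25
  24:986  25:587  26:1722  27:1309  28:1572  29:1390  30:49  31:1053
Giant step factor: 919^(-32) ≡ 1078 (mod 1999).
Scan 1144·1078^i mod 1999 for i = 0, 1, …:
  i=0: 1144   i=1: 1848   i=2: 1140   i=3: 1534
  i=4: 479   i=5: 620   i=6: 694   i=7: 506
  i=8: 1740   i=9: 658     …   i=15: 1846
  i=16: 983
Match at i=16, j=2: x = 16·32 + 2 = 514.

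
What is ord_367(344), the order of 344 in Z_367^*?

The order of 344 must divide p − 1 = 366 = 2 · 3 · 61.
Divisors: 1, 2, 3, 6, 61, 122, 183, 366.
Check each in increasing order: 344^1 ≡ 344;  344^2 ≡ 162;  344^3 ≡ 311;  344^6 ≡ 200;  344^61 ≡ 84;  344^122 ≡ 83;  344^183 ≡ 366;  344^366 ≡ 1.
Smallest exponent giving 1 is 366.

366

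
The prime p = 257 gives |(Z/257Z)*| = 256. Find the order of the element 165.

The order of 165 must divide p − 1 = 256 = 2^8.
Divisors: 1, 2, 4, 8, 16, 32, 64, 128, 256.
Check each in increasing order: 165^1 ≡ 165;  165^2 ≡ 240;  165^4 ≡ 32;  165^8 ≡ 253;  165^16 ≡ 16;  165^32 ≡ 256;  165^64 ≡ 1.
Smallest exponent giving 1 is 64.

64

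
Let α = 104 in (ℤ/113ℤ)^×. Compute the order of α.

56

The order of 104 must divide p − 1 = 112 = 2^4 · 7.
Divisors: 1, 2, 4, 7, 8, 14, 16, 28, 56, 112.
Check each in increasing order: 104^1 ≡ 104;  104^2 ≡ 81;  104^4 ≡ 7;  104^7 ≡ 95;  104^8 ≡ 49;  104^14 ≡ 98;  104^16 ≡ 28;  104^28 ≡ 112;  104^56 ≡ 1.
Smallest exponent giving 1 is 56.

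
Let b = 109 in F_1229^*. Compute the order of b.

1228

The order of 109 must divide p − 1 = 1228 = 2^2 · 307.
Divisors: 1, 2, 4, 307, 614, 1228.
Check each in increasing order: 109^1 ≡ 109;  109^2 ≡ 820;  109^4 ≡ 137;  109^307 ≡ 597;  109^614 ≡ 1228;  109^1228 ≡ 1.
Smallest exponent giving 1 is 1228.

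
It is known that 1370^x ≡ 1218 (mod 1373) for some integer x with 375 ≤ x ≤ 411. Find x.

Compute 1370^375 mod 1373 = 1006, then multiply by 1370 repeatedly:
  1370^375=1006  1370^376=1101  1370^377=816  1370^378=298  1370^379=479
  1370^380=1309  1370^381=192  1370^382=797  1370^383=355  1370^384=308
  1370^385=449  1370^386=26  1370^387=1295  1370^388=234  1370^389=671
  1370^390=733  1370^391=547  1370^392=1105  1370^393=804  1370^394=334
  1370^395=371  1370^396=260  1370^397=593  1370^398=967  1370^399=1218
Found 1218 at exponent 399.

399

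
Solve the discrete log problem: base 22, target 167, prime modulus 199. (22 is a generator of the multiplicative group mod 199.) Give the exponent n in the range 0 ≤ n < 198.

131

Baby-step giant-step with m = ceil(sqrt(198)) = 15.
Baby table (22^j mod 199 for j=0..14):
  0:1  1:22  2:86  3:101  4:33  5:129  6:52  7:149
  8:94  9:78  10:124  11:141  12:117  13:186  14:112
Giant step factor: 22^(-15) ≡ 55 (mod 199).
Scan 167·55^i mod 199 for i = 0, 1, …:
  i=0: 167   i=1: 31   i=2: 113   i=3: 46
  i=4: 142   i=5: 49   i=6: 108   i=7: 169
  i=8: 141
Match at i=8, j=11: n = 8·15 + 11 = 131.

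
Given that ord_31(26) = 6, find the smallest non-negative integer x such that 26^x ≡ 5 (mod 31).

4

Successive powers of 26 modulo 31:
  26^0=1  26^1=26  26^2=25  26^3=30  26^4=5
So 26^4 ≡ 5 (mod 31), giving x = 4.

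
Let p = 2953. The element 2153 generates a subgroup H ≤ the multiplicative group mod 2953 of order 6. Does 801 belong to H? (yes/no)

⟨2153⟩ has order 6; its elements mod 2953 are {1, 800, 801, 2152, 2153, 2952}.
801 is in this set.

yes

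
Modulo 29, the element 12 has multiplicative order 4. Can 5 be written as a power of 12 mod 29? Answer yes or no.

5 ∈ ⟨12⟩ iff 5^4 ≡ 1 (mod 29), since |⟨12⟩| = 4.
5^4 mod 29 = 16.
Since 16 ≠ 1, 5 does not lie in the subgroup.

no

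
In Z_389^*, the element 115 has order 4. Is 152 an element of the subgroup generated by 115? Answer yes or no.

no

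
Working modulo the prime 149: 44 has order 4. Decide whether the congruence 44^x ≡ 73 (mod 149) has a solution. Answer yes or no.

73 ∈ ⟨44⟩ iff 73^4 ≡ 1 (mod 149), since |⟨44⟩| = 4.
73^4 mod 149 = 33.
Since 33 ≠ 1, 73 does not lie in the subgroup.

no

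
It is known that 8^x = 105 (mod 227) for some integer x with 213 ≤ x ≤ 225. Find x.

221

Compute 8^213 mod 227 = 194, then multiply by 8 repeatedly:
  8^213=194  8^214=190  8^215=158  8^216=129  8^217=124
  8^218=84  8^219=218  8^220=155  8^221=105
Found 105 at exponent 221.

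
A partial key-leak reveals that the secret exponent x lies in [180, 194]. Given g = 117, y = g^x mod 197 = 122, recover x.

Compute 117^180 mod 197 = 172, then multiply by 117 repeatedly:
  117^180=172  117^181=30  117^182=161  117^183=122
Found 122 at exponent 183.

183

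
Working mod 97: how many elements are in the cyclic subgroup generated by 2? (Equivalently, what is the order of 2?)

48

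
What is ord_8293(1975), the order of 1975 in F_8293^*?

8292

The order of 1975 must divide p − 1 = 8292 = 2^2 · 3 · 691.
Divisors: 1, 2, 3, 4, 6, 12, 691, 1382, 2073, 2764, 4146, 8292.
Check each in increasing order: 1975^1 ≡ 1975;  1975^2 ≡ 2915;  1975^3 ≡ 1783;  1975^4 ≡ 5193;  1975^6 ≡ 2870;  1975^12 ≡ 1951;  1975^691 ≡ 6126;  1975^1382 ≡ 2051;  1975^2073 ≡ 531;  1975^2764 ≡ 2050;  1975^4146 ≡ 8292;  1975^8292 ≡ 1.
Smallest exponent giving 1 is 8292.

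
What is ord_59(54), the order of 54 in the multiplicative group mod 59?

58

The order of 54 must divide p − 1 = 58 = 2 · 29.
Divisors: 1, 2, 29, 58.
Check each in increasing order: 54^1 ≡ 54;  54^2 ≡ 25;  54^29 ≡ 58;  54^58 ≡ 1.
Smallest exponent giving 1 is 58.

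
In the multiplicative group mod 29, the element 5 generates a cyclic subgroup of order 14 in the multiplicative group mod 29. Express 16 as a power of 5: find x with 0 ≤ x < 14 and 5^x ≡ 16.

4

Successive powers of 5 modulo 29:
  5^0=1  5^1=5  5^2=25  5^3=9  5^4=16
So 5^4 ≡ 16 (mod 29), giving x = 4.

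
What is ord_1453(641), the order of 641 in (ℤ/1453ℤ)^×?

1452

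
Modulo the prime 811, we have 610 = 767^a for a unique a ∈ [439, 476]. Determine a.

Compute 767^439 mod 811 = 800, then multiply by 767 repeatedly:
  767^439=800  767^440=484  767^441=601  767^442=319  767^443=562
  767^444=413  767^445=481  767^446=733  767^447=188  767^448=649
  767^449=640  767^450=225  767^451=643  767^452=93  767^453=774
  767^454=6  767^455=547  767^456=262  767^457=637  767^458=357
  767^459=512  767^460=180  767^461=190  767^462=561  767^463=457
  767^464=167  767^465=762  767^466=534  767^467=23  767^468=610
Found 610 at exponent 468.

468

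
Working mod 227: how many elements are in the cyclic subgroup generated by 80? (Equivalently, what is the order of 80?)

226

The order of 80 must divide p − 1 = 226 = 2 · 113.
Divisors: 1, 2, 113, 226.
Check each in increasing order: 80^1 ≡ 80;  80^2 ≡ 44;  80^113 ≡ 226;  80^226 ≡ 1.
Smallest exponent giving 1 is 226.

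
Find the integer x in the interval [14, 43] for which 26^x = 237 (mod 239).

Compute 26^14 mod 239 = 40, then multiply by 26 repeatedly:
  26^14=40  26^15=84  26^16=33  26^17=141  26^18=81
  26^19=194  26^20=25  26^21=172  26^22=170  26^23=118
  26^24=200  26^25=181  26^26=165  26^27=227  26^28=166
  26^29=14  26^30=125  26^31=143  26^32=133  26^33=112
  26^34=44  26^35=188  26^36=108  26^37=179  26^38=113
  26^39=70  26^40=147  26^41=237
Found 237 at exponent 41.

41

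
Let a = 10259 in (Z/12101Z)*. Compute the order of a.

2420

The order of 10259 must divide p − 1 = 12100 = 2^2 · 5^2 · 11^2.
Divisors: 1, 2, 4, 5, 10, 11, 20, 22, 25, 44, 50, 55, 100, 110, 121, 220, 242, 275, 484, 550, 605, 1100, 1210, 2420, 3025, 6050, 12100.
Check each in increasing order: 10259^1 ≡ 10259;  10259^2 ≡ 4684;  10259^4 ≡ 743;  10259^5 ≡ 10908;  10259^10 ≡ 7432;  10259^11 ≡ 8588;  10259^20 ≡ 5660;  10259^22 ≡ 10250;  10259^25 ≡ 12079;  10259^44 ≡ 1618;  10259^50 ≡ 484;  10259^55 ≡ 3436;  10259^100 ≡ 4337;  10259^110 ≡ 7621;  10259^121 ≡ 6940;  10259^220 ≡ 6942;  10259^242 ≡ 1620;  10259^275 ≡ 1641;  10259^484 ≡ 10584;  10259^550 ≡ 6459;  10259^605 ≡ 11991;  10259^1100 ≡ 6534;  10259^1210 ≡ 12100;  10259^2420 ≡ 1.
Smallest exponent giving 1 is 2420.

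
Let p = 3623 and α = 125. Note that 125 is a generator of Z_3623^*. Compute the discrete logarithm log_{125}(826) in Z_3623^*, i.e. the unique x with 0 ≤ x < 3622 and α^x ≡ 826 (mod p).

Baby-step giant-step with m = ceil(sqrt(3622)) = 61.
Baby table (125^j mod 3623 for j=0..60):
  0:1  1:125  2:1133  3:328  4:1147  5:2078  6:2517  7:3047
  8:460  9:3155  10:3091  11:2337  12:2285  13:3031  14:2083  15:3142
  16:1466  17:2100  18:1644  19:2612  20:430  21:3028  22:1708  23:3366
  24:482  25:2282  26:2656  27:2307  28:2158  29:1648  30:3112  31:1339
  32:717  33:2673  34:809  35:3304  36:3601  37:873  38:435  39:30
  40:127  41:1383  42:2594  43:1803  44:749  45:3050  46:835  47:2931
  48:452  49:2155  50:1273  51:3336  52:355  53:899  54:62  55:504
  56:1409  57:2221  58:2277  59:2031  60:265
Giant step factor: 125^(-61) ≡ 1210 (mod 3623).
Scan 826·1210^i mod 3623 for i = 0, 1, …:
  i=0: 826   i=1: 3135   i=2: 69   i=3: 161
  i=4: 2791   i=5: 474   i=6: 1106   i=7: 1373
  i=8: 1996   i=9: 2242     …   i=34: 2264
  i=35: 452
Match at i=35, j=48: x = 35·61 + 48 = 2183.

2183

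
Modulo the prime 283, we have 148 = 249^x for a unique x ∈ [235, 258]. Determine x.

Compute 249^235 mod 283 = 239, then multiply by 249 repeatedly:
  249^235=239  249^236=81  249^237=76  249^238=246  249^239=126
  249^240=244  249^241=194  249^242=196  249^243=128  249^244=176
  249^245=242  249^246=262  249^247=148
Found 148 at exponent 247.

247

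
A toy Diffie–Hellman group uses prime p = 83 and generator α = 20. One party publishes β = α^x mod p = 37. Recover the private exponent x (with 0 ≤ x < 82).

Baby-step giant-step with m = ceil(sqrt(82)) = 10.
Baby table (20^j mod 83 for j=0..9):
  0:1  1:20  2:68  3:32  4:59  5:18  6:28  7:62
  8:78  9:66
Giant step factor: 20^(-10) ≡ 31 (mod 83).
Scan 37·31^i mod 83 for i = 0, 1, …:
  i=0: 37   i=1: 68
Match at i=1, j=2: x = 1·10 + 2 = 12.

12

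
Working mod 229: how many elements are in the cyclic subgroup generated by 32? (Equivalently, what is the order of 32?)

76

The order of 32 must divide p − 1 = 228 = 2^2 · 3 · 19.
Divisors: 1, 2, 3, 4, 6, 12, 19, 38, 57, 76, 114, 228.
Check each in increasing order: 32^1 ≡ 32;  32^2 ≡ 108;  32^3 ≡ 21;  32^4 ≡ 214;  32^6 ≡ 212;  32^12 ≡ 60;  32^19 ≡ 107;  32^38 ≡ 228;  32^57 ≡ 122;  32^76 ≡ 1.
Smallest exponent giving 1 is 76.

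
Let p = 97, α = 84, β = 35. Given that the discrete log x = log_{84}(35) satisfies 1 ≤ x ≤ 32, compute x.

32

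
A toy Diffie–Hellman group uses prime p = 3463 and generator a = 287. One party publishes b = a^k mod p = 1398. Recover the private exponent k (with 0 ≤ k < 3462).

385

Baby-step giant-step with m = ceil(sqrt(3462)) = 59.
Baby table (287^j mod 3463 for j=0..58):
  0:1  1:287  2:2720  3:1465  4:1432  5:2350  6:2628  7:2765
  8:528  9:2627  10:2478  11:1271  12:1162  13:1046  14:2384  15:1997
  16:1744  17:1856  18:2833  19:2729  20:585  21:1671  22:1683  23:1664
  24:3137  25:3402  26:3271  27:304  28:673  29:2686  30:2096  31:2453
  32:1022  33:2422  34:2514  35:1214  36:2118  37:1841  38:1991  39:22
  40:2851  41:969  42:1063  43:337  44:3218  45:2408  46:1959  47:1227
  48:2386  49:2571  50:258  51:1323  52:2234  53:503  54:2378  55:275
  56:2739  57:3455  58:1167
Giant step factor: 287^(-59) ≡ 2331 (mod 3463).
Scan 1398·2331^i mod 3463 for i = 0, 1, …:
  i=0: 1398   i=1: 55   i=2: 74   i=3: 2807
  i=4: 1510   i=5: 1402   i=6: 2453
Match at i=6, j=31: k = 6·59 + 31 = 385.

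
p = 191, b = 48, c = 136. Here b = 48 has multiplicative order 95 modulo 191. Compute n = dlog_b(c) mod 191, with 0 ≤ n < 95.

60

Baby-step giant-step with m = ceil(sqrt(95)) = 10.
Baby table (48^j mod 191 for j=0..9):
  0:1  1:48  2:12  3:3  4:144  5:36  6:9  7:50
  8:108  9:27
Giant step factor: 48^(-10) ≡ 177 (mod 191).
Scan 136·177^i mod 191 for i = 0, 1, …:
  i=0: 136   i=1: 6   i=2: 107   i=3: 30
  i=4: 153   i=5: 150   i=6: 1
Match at i=6, j=0: n = 6·10 + 0 = 60.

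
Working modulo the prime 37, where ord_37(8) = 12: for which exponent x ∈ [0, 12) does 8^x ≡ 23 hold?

5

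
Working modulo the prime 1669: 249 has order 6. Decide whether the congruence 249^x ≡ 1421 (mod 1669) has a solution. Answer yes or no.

yes

1421 ∈ ⟨249⟩ iff 1421^6 ≡ 1 (mod 1669), since |⟨249⟩| = 6.
1421^6 mod 1669 = 1.
Since 1 = 1, 1421 lies in the subgroup.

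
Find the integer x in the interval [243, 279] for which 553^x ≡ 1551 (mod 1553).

256

Compute 553^243 mod 1553 = 640, then multiply by 553 repeatedly:
  553^243=640  553^244=1389  553^245=935  553^246=1459  553^247=820
  553^248=1537  553^249=470  553^250=559  553^251=80  553^252=756
  553^253=311  553^254=1153  553^255=879  553^256=1551
Found 1551 at exponent 256.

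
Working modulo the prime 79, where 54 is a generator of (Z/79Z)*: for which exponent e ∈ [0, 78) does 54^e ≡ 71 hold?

63

Baby-step giant-step with m = ceil(sqrt(78)) = 9.
Baby table (54^j mod 79 for j=0..8):
  0:1  1:54  2:72  3:17  4:49  5:39  6:52  7:43
  8:31
Giant step factor: 54^(-9) ≡ 58 (mod 79).
Scan 71·58^i mod 79 for i = 0, 1, …:
  i=0: 71   i=1: 10   i=2: 27   i=3: 65
  i=4: 57   i=5: 67   i=6: 15   i=7: 1
Match at i=7, j=0: e = 7·9 + 0 = 63.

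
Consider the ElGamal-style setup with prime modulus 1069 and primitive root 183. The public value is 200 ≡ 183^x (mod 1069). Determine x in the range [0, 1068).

Baby-step giant-step with m = ceil(sqrt(1068)) = 33.
Baby table (183^j mod 1069 for j=0..32):
  0:1  1:183  2:350  3:979  4:634  5:570  6:617  7:666
  8:12  9:58  10:993  11:1058  12:125  13:426  14:990  15:509
  16:144  17:696  18:157  19:937  20:431  21:836  22:121  23:763
  24:659  25:869  26:815  27:554  28:896  29:411  30:383  31:604
  32:425
Giant step factor: 183^(-33) ≡ 102 (mod 1069).
Scan 200·102^i mod 1069 for i = 0, 1, …:
  i=0: 200   i=1: 89   i=2: 526   i=3: 202
  i=4: 293   i=5: 1023   i=6: 653   i=7: 328
  i=8: 317   i=9: 264     …   i=15: 1033
  i=16: 604
Match at i=16, j=31: x = 16·33 + 31 = 559.

559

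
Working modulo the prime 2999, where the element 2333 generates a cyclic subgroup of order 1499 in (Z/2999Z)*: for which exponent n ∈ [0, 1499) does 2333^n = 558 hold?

Baby-step giant-step with m = ceil(sqrt(1499)) = 39.
Baby table (2333^j mod 2999 for j=0..38):
  0:1  1:2333  2:2703  3:2201  4:645  5:2286  6:1016  7:1118
  8:2163  9:1961  10:1538  11:1350  12:600  13:2266  14:2340  15:1040
  16:129  17:1057  18:803  19:2023  20:2232  21:992  22:2107  23:270
  24:120  25:1053  26:468  27:208  28:2425  29:1411  30:1960  31:2204
  32:1646  33:1398  34:1621  35:54  36:24  37:2010  38:1893
Giant step factor: 2333^(-39) ≡ 2033 (mod 2999).
Scan 558·2033^i mod 2999 for i = 0, 1, …:
  i=0: 558   i=1: 792   i=2: 2672   i=3: 987
  i=4: 240   i=5: 2082   i=6: 1117   i=7: 618
  i=8: 2812   i=9: 702     …   i=27: 256
  i=28: 1621
Match at i=28, j=34: n = 28·39 + 34 = 1126.

1126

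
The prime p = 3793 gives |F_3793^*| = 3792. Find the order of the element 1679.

The order of 1679 must divide p − 1 = 3792 = 2^4 · 3 · 79.
Divisors: 1, 2, 3, 4, 6, 8, 12, 16, 24, 48, 79, 158, 237, 316, 474, 632, 948, 1264, 1896, 3792.
Check each in increasing order: 1679^1 ≡ 1679;  1679^2 ≡ 842;  1679^3 ≡ 2722;  1679^4 ≡ 3466;  1679^6 ≡ 1555;  1679^8 ≡ 725;  1679^12 ≡ 1884;  1679^16 ≡ 2191;  1679^24 ≡ 3001;  1679^48 ≡ 1419;  1679^79 ≡ 2469;  1679^158 ≡ 610;  1679^237 ≡ 269;  1679^316 ≡ 386;  1679^474 ≡ 294;  1679^632 ≡ 1069;  1679^948 ≡ 2990;  1679^1264 ≡ 1068;  1679^1896 ≡ 3792;  1679^3792 ≡ 1.
Smallest exponent giving 1 is 3792.

3792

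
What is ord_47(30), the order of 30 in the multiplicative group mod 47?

46

The order of 30 must divide p − 1 = 46 = 2 · 23.
Divisors: 1, 2, 23, 46.
Check each in increasing order: 30^1 ≡ 30;  30^2 ≡ 7;  30^23 ≡ 46;  30^46 ≡ 1.
Smallest exponent giving 1 is 46.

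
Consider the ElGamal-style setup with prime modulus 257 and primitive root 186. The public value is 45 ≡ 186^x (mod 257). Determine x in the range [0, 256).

Baby-step giant-step with m = ceil(sqrt(256)) = 16.
Baby table (186^j mod 257 for j=0..15):
  0:1  1:186  2:158  3:90  4:35  5:85  6:133  7:66
  8:197  9:148  10:29  11:254  12:213  13:40  14:244  15:152
Giant step factor: 186^(-16) ≡ 129 (mod 257).
Scan 45·129^i mod 257 for i = 0, 1, …:
  i=0: 45   i=1: 151   i=2: 204   i=3: 102
  i=4: 51   i=5: 154   i=6: 77   i=7: 167
  i=8: 212   i=9: 106     …   i=14: 180
  i=15: 90
Match at i=15, j=3: x = 15·16 + 3 = 243.

243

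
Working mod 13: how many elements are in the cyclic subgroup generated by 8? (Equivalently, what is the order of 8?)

4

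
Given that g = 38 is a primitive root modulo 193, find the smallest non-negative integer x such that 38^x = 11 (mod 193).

45

Baby-step giant-step with m = ceil(sqrt(192)) = 14.
Baby table (38^j mod 193 for j=0..13):
  0:1  1:38  2:93  3:60  4:157  5:176  6:126  7:156
  8:138  9:33  10:96  11:174  12:50  13:163
Giant step factor: 38^(-14) ≡ 118 (mod 193).
Scan 11·118^i mod 193 for i = 0, 1, …:
  i=0: 11   i=1: 140   i=2: 115   i=3: 60
Match at i=3, j=3: x = 3·14 + 3 = 45.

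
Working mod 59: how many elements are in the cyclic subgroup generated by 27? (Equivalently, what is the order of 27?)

29

The order of 27 must divide p − 1 = 58 = 2 · 29.
Divisors: 1, 2, 29, 58.
Check each in increasing order: 27^1 ≡ 27;  27^2 ≡ 21;  27^29 ≡ 1.
Smallest exponent giving 1 is 29.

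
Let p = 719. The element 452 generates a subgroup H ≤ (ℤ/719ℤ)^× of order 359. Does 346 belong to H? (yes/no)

no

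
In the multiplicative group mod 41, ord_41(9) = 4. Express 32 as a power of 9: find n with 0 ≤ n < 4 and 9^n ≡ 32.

3

Successive powers of 9 modulo 41:
  9^0=1  9^1=9  9^2=40  9^3=32
So 9^3 ≡ 32 (mod 41), giving n = 3.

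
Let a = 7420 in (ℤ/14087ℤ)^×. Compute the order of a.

14086

The order of 7420 must divide p − 1 = 14086 = 2 · 7043.
Divisors: 1, 2, 7043, 14086.
Check each in increasing order: 7420^1 ≡ 7420;  7420^2 ≡ 4404;  7420^7043 ≡ 14086;  7420^14086 ≡ 1.
Smallest exponent giving 1 is 14086.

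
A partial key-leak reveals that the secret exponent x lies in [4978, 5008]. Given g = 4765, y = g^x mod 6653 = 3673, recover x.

Compute 4765^4978 mod 6653 = 5822, then multiply by 4765 repeatedly:
  4765^4978=5822  4765^4979=5473  4765^4980=5738  4765^4981=4393  4765^4982=2307
  4765^4983=2099  4765^4984=2276  4765^4985=750  4765^4986=1089  4765^4987=6398
  4765^4988=2424  4765^4989=752  4765^4990=3966  4765^4991=3470  4765^4992=1845
  4765^4993=2812  4765^4994=38  4765^4995=1439  4765^4996=4245  4765^4997=2305
  4765^4998=5875  4765^4999=5204  4765^5000=1329  4765^5001=5682  4765^5002=3673
Found 3673 at exponent 5002.

5002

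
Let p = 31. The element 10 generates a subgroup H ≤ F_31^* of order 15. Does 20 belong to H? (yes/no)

⟨10⟩ has order 15; its elements mod 31 are {1, 2, 4, 5, 7, 8, 9, 10, 14, 16, 18, 19, 20, 25, 28}.
20 is in this set.

yes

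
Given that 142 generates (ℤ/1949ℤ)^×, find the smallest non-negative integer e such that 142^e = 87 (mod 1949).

Baby-step giant-step with m = ceil(sqrt(1948)) = 45.
Baby table (142^j mod 1949 for j=0..44):
  0:1  1:142  2:674  3:207  4:159  5:1139  6:1920  7:1729
  8:1893  9:1793  10:1236  11:102  12:841  13:533  14:1624  15:626
  16:1187  17:940  18:948  19:135  20:1629  21:1336  22:659  23:26
  24:1743  25:1932  26:1484  27:236  28:379  29:1195  30:127  31:493
  32:1791  33:952  34:703  35:427  36:215  37:1295  38:684  39:1627
  40:1052  41:1260  42:1561  43:1425  44:1603
Giant step factor: 142^(-45) ≡ 1609 (mod 1949).
Scan 87·1609^i mod 1949 for i = 0, 1, …:
  i=0: 87   i=1: 1604   i=2: 360   i=3: 387
  i=4: 952
Match at i=4, j=33: e = 4·45 + 33 = 213.

213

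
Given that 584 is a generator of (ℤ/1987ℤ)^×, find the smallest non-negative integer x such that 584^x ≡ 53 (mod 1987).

Baby-step giant-step with m = ceil(sqrt(1986)) = 45.
Baby table (584^j mod 1987 for j=0..44):
  0:1  1:584  2:1279  3:1811  4:540  5:1414  6:1171  7:336
  8:1498  9:552  10:474  11:623  12:211  13:30  14:1624  15:617
  16:681  17:304  18:693  19:1351  20:145  21:1226  22:664  23:311
  24:807  25:369  26:900  27:1032  28:627  29:560  30:1172  31:920
  32:790  33:376  34:1014  35:50  36:1382  37:366  38:1135  39:1169
  40:1155  41:927  42:904  43:1381  44:1769
Giant step factor: 584^(-45) ≡ 1918 (mod 1987).
Scan 53·1918^i mod 1987 for i = 0, 1, …:
  i=0: 53   i=1: 317   i=2: 1971   i=3: 1104
  i=4: 1317   i=5: 529   i=6: 1252   i=7: 1040
  i=8: 1759   i=9: 1823   i=10: 1381
Match at i=10, j=43: x = 10·45 + 43 = 493.

493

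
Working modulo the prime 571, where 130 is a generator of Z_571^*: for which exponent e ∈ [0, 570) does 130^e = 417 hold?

Baby-step giant-step with m = ceil(sqrt(570)) = 24.
Baby table (130^j mod 571 for j=0..23):
  0:1  1:130  2:341  3:363  4:368  5:447  6:439  7:541
  8:97  9:48  10:530  11:380  12:294  13:534  14:329  15:516
  16:273  17:88  18:20  19:316  20:539  21:408  22:508  23:375
Giant step factor: 130^(-24) ≡ 409 (mod 571).
Scan 417·409^i mod 571 for i = 0, 1, …:
  i=0: 417   i=1: 395   i=2: 533   i=3: 446
  i=4: 265   i=5: 466   i=6: 451   i=7: 26
  i=8: 356   i=9: 570     …   i=19: 357
  i=20: 408
Match at i=20, j=21: e = 20·24 + 21 = 501.

501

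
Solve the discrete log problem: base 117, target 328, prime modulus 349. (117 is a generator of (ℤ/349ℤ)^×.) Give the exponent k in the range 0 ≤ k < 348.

45

Baby-step giant-step with m = ceil(sqrt(348)) = 19.
Baby table (117^j mod 349 for j=0..18):
  0:1  1:117  2:78  3:52  4:151  5:217  6:261  7:174
  8:116  9:310  10:323  11:99  12:66  13:44  14:262  15:291
  16:194  17:13  18:125
Giant step factor: 117^(-19) ≡ 74 (mod 349).
Scan 328·74^i mod 349 for i = 0, 1, …:
  i=0: 328   i=1: 191   i=2: 174
Match at i=2, j=7: k = 2·19 + 7 = 45.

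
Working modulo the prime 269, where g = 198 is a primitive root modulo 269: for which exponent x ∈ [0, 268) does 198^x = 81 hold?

72

Baby-step giant-step with m = ceil(sqrt(268)) = 17.
Baby table (198^j mod 269 for j=0..16):
  0:1  1:198  2:199  3:128  4:58  5:186  6:244  7:161
  8:136  9:28  10:164  11:192  12:87  13:10  14:97  15:107
  16:204
Giant step factor: 198^(-17) ≡ 237 (mod 269).
Scan 81·237^i mod 269 for i = 0, 1, …:
  i=0: 81   i=1: 98   i=2: 92   i=3: 15
  i=4: 58
Match at i=4, j=4: x = 4·17 + 4 = 72.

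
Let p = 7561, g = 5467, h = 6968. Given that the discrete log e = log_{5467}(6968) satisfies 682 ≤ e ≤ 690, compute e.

686

Compute 5467^682 mod 7561 = 5393, then multiply by 5467 repeatedly:
  5467^682=5393  5467^683=3192  5467^684=7437  5467^685=2582  5467^686=6968
Found 6968 at exponent 686.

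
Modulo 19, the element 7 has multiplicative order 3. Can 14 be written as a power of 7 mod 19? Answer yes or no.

⟨7⟩ has order 3; its elements mod 19 are {1, 7, 11}.
14 is not in this set.

no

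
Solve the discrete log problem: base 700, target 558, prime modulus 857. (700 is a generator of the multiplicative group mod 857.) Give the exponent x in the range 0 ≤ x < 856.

Baby-step giant-step with m = ceil(sqrt(856)) = 30.
Baby table (700^j mod 857 for j=0..29):
  0:1  1:700  2:653  3:319  4:480  5:56  6:635  7:574
  8:724  9:313  10:565  11:423  12:435  13:265  14:388  15:788
  16:549  17:364  18:271  19:303  20:421  21:749  22:673  23:607
  24:685  25:437  26:808  27:837  28:569  29:652
Giant step factor: 700^(-30) ≡ 848 (mod 857).
Scan 558·848^i mod 857 for i = 0, 1, …:
  i=0: 558   i=1: 120   i=2: 634   i=3: 293
  i=4: 791   i=5: 594   i=6: 653
Match at i=6, j=2: x = 6·30 + 2 = 182.

182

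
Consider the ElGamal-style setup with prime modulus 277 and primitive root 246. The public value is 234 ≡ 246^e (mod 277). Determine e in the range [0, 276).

101

Baby-step giant-step with m = ceil(sqrt(276)) = 17.
Baby table (246^j mod 277 for j=0..16):
  0:1  1:246  2:130  3:125  4:3  5:184  6:113  7:98
  8:9  9:275  10:62  11:17  12:27  13:271  14:186  15:51
  16:81
Giant step factor: 246^(-17) ≡ 200 (mod 277).
Scan 234·200^i mod 277 for i = 0, 1, …:
  i=0: 234   i=1: 264   i=2: 170   i=3: 206
  i=4: 204   i=5: 81
Match at i=5, j=16: e = 5·17 + 16 = 101.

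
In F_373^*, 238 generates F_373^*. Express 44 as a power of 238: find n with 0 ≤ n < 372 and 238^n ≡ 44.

Baby-step giant-step with m = ceil(sqrt(372)) = 20.
Baby table (238^j mod 373 for j=0..19):
  0:1  1:238  2:321  3:306  4:93  5:127  6:13  7:110
  8:70  9:248  10:90  11:159  12:169  13:311  14:164  15:240
  16:51  17:202  18:332  19:313
Giant step factor: 238^(-20) ≡ 95 (mod 373).
Scan 44·95^i mod 373 for i = 0, 1, …:
  i=0: 44   i=1: 77   i=2: 228   i=3: 26
  i=4: 232   i=5: 33   i=6: 151   i=7: 171
  i=8: 206   i=9: 174     …   i=16: 15
  i=17: 306
Match at i=17, j=3: n = 17·20 + 3 = 343.

343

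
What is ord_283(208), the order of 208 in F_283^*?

141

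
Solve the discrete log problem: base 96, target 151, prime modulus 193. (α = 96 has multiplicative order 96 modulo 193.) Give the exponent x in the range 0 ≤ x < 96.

33

Baby-step giant-step with m = ceil(sqrt(96)) = 10.
Baby table (96^j mod 193 for j=0..9):
  0:1  1:96  2:145  3:24  4:181  5:6  6:190  7:98
  8:144  9:121
Giant step factor: 96^(-10) ≡ 59 (mod 193).
Scan 151·59^i mod 193 for i = 0, 1, …:
  i=0: 151   i=1: 31   i=2: 92   i=3: 24
Match at i=3, j=3: x = 3·10 + 3 = 33.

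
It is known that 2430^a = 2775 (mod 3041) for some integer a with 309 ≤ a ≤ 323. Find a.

311

Compute 2430^309 mod 3041 = 1921, then multiply by 2430 repeatedly:
  2430^309=1921  2430^310=95  2430^311=2775
Found 2775 at exponent 311.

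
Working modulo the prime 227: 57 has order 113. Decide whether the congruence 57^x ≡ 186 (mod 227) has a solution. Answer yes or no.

186 ∈ ⟨57⟩ iff 186^113 ≡ 1 (mod 227), since |⟨57⟩| = 113.
186^113 mod 227 = 1.
Since 1 = 1, 186 lies in the subgroup.

yes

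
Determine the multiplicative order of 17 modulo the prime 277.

276

The order of 17 must divide p − 1 = 276 = 2^2 · 3 · 23.
Divisors: 1, 2, 3, 4, 6, 12, 23, 46, 69, 92, 138, 276.
Check each in increasing order: 17^1 ≡ 17;  17^2 ≡ 12;  17^3 ≡ 204;  17^4 ≡ 144;  17^6 ≡ 66;  17^12 ≡ 201;  17^23 ≡ 242;  17^46 ≡ 117;  17^69 ≡ 60;  17^92 ≡ 116;  17^138 ≡ 276;  17^276 ≡ 1.
Smallest exponent giving 1 is 276.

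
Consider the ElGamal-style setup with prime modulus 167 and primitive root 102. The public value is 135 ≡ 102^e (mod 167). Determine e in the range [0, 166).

Baby-step giant-step with m = ceil(sqrt(166)) = 13.
Baby table (102^j mod 167 for j=0..12):
  0:1  1:102  2:50  3:90  4:162  5:158  6:84  7:51
  8:25  9:45  10:81  11:79  12:42
Giant step factor: 102^(-13) ≡ 95 (mod 167).
Scan 135·95^i mod 167 for i = 0, 1, …:
  i=0: 135   i=1: 133   i=2: 110   i=3: 96
  i=4: 102
Match at i=4, j=1: e = 4·13 + 1 = 53.

53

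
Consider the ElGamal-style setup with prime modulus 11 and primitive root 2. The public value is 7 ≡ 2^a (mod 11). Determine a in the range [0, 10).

7

Successive powers of 2 modulo 11:
  2^0=1  2^1=2  2^2=4  2^3=8  2^4=5  2^5=10
  2^6=9  2^7=7
So 2^7 ≡ 7 (mod 11), giving a = 7.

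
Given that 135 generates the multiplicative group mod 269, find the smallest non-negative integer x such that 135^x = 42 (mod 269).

139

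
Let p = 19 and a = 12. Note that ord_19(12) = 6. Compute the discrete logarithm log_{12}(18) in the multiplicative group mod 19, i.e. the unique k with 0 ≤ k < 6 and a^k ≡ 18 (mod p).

3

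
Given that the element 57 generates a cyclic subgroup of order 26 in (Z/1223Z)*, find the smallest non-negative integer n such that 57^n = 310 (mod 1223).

22

Successive powers of 57 modulo 1223:
  57^0=1  57^1=57  57^2=803  57^3=520  57^4=288  57^5=517
  57^6=117  57^7=554  57^8=1003  57^9=913  57^10=675  57^11=562
  57^12=236  57^13=1222  57^14=1166  57^15=420  57^16=703  57^17=935
  57^18=706  57^19=1106  57^20=669  57^21=220  57^22=310
So 57^22 ≡ 310 (mod 1223), giving n = 22.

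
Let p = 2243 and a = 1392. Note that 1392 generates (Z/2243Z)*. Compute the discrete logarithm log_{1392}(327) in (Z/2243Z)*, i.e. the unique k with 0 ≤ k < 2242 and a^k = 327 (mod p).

446

Baby-step giant-step with m = ceil(sqrt(2242)) = 48.
Baby table (1392^j mod 2243 for j=0..47):
  0:1  1:1392  2:1955  3:601  4:2196  5:1866  6:78  7:912
  8:2209  9:2018  10:820  11:1996  12:1598  13:1603  14:1834  15:394
  16:1156  17:921  18:1279  19:1669  20:1743  21:1573  22:448  23:62
  24:1070  25:88  26:1374  27:1572  28:1299  29:350  30:469  31:135
  32:1751  33:1494  34:387  35:384  36:694  37:1558  38:1998  39:2139
  40:1027  41:793  42:300  43:402  44:1077  45:860  46:1601  47:1293
Giant step factor: 1392^(-48) ≡ 1140 (mod 2243).
Scan 327·1140^i mod 2243 for i = 0, 1, …:
  i=0: 327   i=1: 442   i=2: 1448   i=3: 2115
  i=4: 2118   i=5: 1052   i=6: 1518   i=7: 1167
  i=8: 281   i=9: 1834
Match at i=9, j=14: k = 9·48 + 14 = 446.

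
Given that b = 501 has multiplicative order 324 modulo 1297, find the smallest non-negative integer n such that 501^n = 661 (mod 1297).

314

Baby-step giant-step with m = ceil(sqrt(324)) = 18.
Baby table (501^j mod 1297 for j=0..17):
  0:1  1:501  2:680  3:866  4:668  5:42  6:290  7:26
  8:56  9:819  10:467  11:507  12:1092  13:1055  14:676  15:159
  16:542  17:469
Giant step factor: 501^(-18) ≡ 1193 (mod 1297).
Scan 661·1193^i mod 1297 for i = 0, 1, …:
  i=0: 661   i=1: 1294   i=2: 312   i=3: 1274
  i=4: 1095   i=5: 256   i=6: 613   i=7: 1098
  i=8: 1241   i=9: 636     …   i=16: 199
  i=17: 56
Match at i=17, j=8: n = 17·18 + 8 = 314.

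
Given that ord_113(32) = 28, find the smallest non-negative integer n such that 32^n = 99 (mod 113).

5

Successive powers of 32 modulo 113:
  32^0=1  32^1=32  32^2=7  32^3=111  32^4=49  32^5=99
So 32^5 ≡ 99 (mod 113), giving n = 5.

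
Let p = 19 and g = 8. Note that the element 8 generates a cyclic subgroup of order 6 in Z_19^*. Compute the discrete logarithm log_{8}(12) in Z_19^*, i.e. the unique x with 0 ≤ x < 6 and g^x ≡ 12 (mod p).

5

Successive powers of 8 modulo 19:
  8^0=1  8^1=8  8^2=7  8^3=18  8^4=11  8^5=12
So 8^5 ≡ 12 (mod 19), giving x = 5.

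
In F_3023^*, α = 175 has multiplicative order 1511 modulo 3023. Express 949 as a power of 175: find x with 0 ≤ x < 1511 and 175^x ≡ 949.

965

Baby-step giant-step with m = ceil(sqrt(1511)) = 39.
Baby table (175^j mod 3023 for j=0..38):
  0:1  1:175  2:395  3:2619  4:1852  5:639  6:2997  7:1496
  8:1822  9:1435  10:216  11:1524  12:676  13:403  14:996  15:1989
  16:430  17:2698  18:562  19:1614  20:1311  21:2700  22:912  23:2404
  24:503  25:358  26:2190  27:2352  28:472  29:979  30:2037  31:2784
  32:497  33:2331  34:2843  35:1753  36:1452  37:168  38:2193
Giant step factor: 175^(-39) ≡ 2671 (mod 3023).
Scan 949·2671^i mod 3023 for i = 0, 1, …:
  i=0: 949   i=1: 1505   i=2: 2288   i=3: 1765
  i=4: 1458   i=5: 694   i=6: 575   i=7: 141
  i=8: 1759   i=9: 547     …   i=23: 2170
  i=24: 979
Match at i=24, j=29: x = 24·39 + 29 = 965.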